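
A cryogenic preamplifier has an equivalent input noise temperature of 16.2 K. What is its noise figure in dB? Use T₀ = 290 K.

F = 1 + T_e/T₀ = 1 + 16.2/290 = 1.05586
NF = 10 log₁₀(1.05586) = 0.236 dB

0.236 dB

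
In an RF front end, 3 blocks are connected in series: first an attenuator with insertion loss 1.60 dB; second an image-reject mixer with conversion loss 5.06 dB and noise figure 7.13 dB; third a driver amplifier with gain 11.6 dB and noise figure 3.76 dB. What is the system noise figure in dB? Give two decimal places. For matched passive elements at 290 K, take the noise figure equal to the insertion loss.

Convert to linear (a loss of L dB is a gain of −L dB): F_i = 10^(NF_i/10), G_i = 10^(G_i,dB/10)
  Stage 1: F_1 = 10^(1.60/10) = 1.445, G_1 = 10^(−1.60/10) = 0.6918
  Stage 2: F_2 = 10^(7.13/10) = 5.164, G_2 = 10^(−5.06/10) = 0.3119
  Stage 3: F_3 = 10^(3.76/10) = 2.377, G_3 = 10^(11.6/10) = 14.45
Friis cascade:
  F = 1.445 + (5.164 − 1)/0.6918 + (2.377 − 1)/0.2158 = 13.85
NF = 10 log₁₀(13.85) = 11.41 dB

11.41 dB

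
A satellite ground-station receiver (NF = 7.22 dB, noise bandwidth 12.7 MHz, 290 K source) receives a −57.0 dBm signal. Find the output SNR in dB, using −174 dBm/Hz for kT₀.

38.7 dB

Noise floor: N = −174 + 10 log₁₀(B) + NF
10 log₁₀(1.27×10⁷) = 71.04 dB
N = −174 + 71.04 + 7.22 = −95.74 dBm
SNR = P_sig − N = −57.0 − (−95.74) = 38.74 dB → 38.7 dB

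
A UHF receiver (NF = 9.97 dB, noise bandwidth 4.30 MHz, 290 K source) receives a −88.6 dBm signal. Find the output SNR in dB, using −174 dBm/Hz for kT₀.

9.1 dB

Noise floor: N = −174 + 10 log₁₀(B) + NF
10 log₁₀(4.30×10⁶) = 66.33 dB
N = −174 + 66.33 + 9.97 = −97.70 dBm
SNR = P_sig − N = −88.6 − (−97.70) = 9.10 dB → 9.1 dB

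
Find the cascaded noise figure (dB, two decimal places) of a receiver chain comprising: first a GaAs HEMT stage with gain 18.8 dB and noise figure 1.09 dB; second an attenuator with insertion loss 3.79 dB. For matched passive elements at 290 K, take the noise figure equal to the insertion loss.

1.15 dB

Convert to linear (a loss of L dB is a gain of −L dB): F_i = 10^(NF_i/10), G_i = 10^(G_i,dB/10)
  Stage 1: F_1 = 10^(1.09/10) = 1.285, G_1 = 10^(18.8/10) = 75.86
  Stage 2: F_2 = 10^(3.79/10) = 2.393, G_2 = 10^(−3.79/10) = 0.4178
Friis cascade:
  F = 1.285 + (2.393 − 1)/75.86 = 1.304
NF = 10 log₁₀(1.304) = 1.15 dB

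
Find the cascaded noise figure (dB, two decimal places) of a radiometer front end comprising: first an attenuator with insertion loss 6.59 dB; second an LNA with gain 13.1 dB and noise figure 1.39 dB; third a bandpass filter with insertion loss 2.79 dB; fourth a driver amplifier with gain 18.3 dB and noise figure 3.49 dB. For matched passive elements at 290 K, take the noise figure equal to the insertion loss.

8.45 dB

Convert to linear (a loss of L dB is a gain of −L dB): F_i = 10^(NF_i/10), G_i = 10^(G_i,dB/10)
  Stage 1: F_1 = 10^(6.59/10) = 4.560, G_1 = 10^(−6.59/10) = 0.2193
  Stage 2: F_2 = 10^(1.39/10) = 1.377, G_2 = 10^(13.1/10) = 20.42
  Stage 3: F_3 = 10^(2.79/10) = 1.901, G_3 = 10^(−2.79/10) = 0.5260
  Stage 4: F_4 = 10^(3.49/10) = 2.234, G_4 = 10^(18.3/10) = 67.61
Friis cascade:
  F = 4.560 + (1.377 − 1)/0.2193 + (1.901 − 1)/4.477 + (2.234 − 1)/2.355 = 7.006
NF = 10 log₁₀(7.006) = 8.45 dB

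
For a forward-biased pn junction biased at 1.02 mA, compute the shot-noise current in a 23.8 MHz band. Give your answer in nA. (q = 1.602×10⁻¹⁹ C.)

I_n = √(2qI·B)
2qI·B = 2 × 1.602×10⁻¹⁹ × 1.02×10⁻³ × 2.38×10⁷ = 7.78×10⁻¹⁵ A²
I_n = √(7.78×10⁻¹⁵) = 8.82×10⁻⁸ A = 88.2 nA

88.2 nA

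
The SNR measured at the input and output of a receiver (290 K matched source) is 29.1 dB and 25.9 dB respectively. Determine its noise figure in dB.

NF (dB) = SNR_in(dB) − SNR_out(dB) when the source is at T₀
NF = 29.1 − 25.9 = 3.2 dB

3.2 dB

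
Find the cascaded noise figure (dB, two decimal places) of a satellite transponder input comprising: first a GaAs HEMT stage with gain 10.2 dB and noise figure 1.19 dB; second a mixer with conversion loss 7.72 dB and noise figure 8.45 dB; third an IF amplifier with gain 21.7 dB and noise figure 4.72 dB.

4.77 dB

Convert to linear (a loss of L dB is a gain of −L dB): F_i = 10^(NF_i/10), G_i = 10^(G_i,dB/10)
  Stage 1: F_1 = 10^(1.19/10) = 1.315, G_1 = 10^(10.2/10) = 10.47
  Stage 2: F_2 = 10^(8.45/10) = 6.998, G_2 = 10^(−7.72/10) = 0.1690
  Stage 3: F_3 = 10^(4.72/10) = 2.965, G_3 = 10^(21.7/10) = 147.9
Friis cascade:
  F = 1.315 + (6.998 − 1)/10.47 + (2.965 − 1)/1.770 = 2.998
NF = 10 log₁₀(2.998) = 4.77 dB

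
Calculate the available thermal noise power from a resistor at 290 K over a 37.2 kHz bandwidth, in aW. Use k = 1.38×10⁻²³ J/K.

P_n = kTB = 1.38×10⁻²³ × 290 × 3.72×10⁴ = 1.49×10⁻¹⁶ W = 149 aW

149 aW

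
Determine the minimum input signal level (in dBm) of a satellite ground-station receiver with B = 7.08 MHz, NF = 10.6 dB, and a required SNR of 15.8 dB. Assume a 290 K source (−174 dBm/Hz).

−79.1 dBm

Sensitivity = −174 + 10 log₁₀(B) + NF + SNR_min
= −174 + 68.5 + 10.6 + 15.8
= −79.1 dBm → −79.1 dBm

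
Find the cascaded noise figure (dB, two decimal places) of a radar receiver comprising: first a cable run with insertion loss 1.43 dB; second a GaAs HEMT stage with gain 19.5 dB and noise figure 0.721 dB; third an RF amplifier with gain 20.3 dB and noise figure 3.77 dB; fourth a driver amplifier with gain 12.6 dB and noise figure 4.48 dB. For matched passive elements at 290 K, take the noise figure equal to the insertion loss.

Convert to linear (a loss of L dB is a gain of −L dB): F_i = 10^(NF_i/10), G_i = 10^(G_i,dB/10)
  Stage 1: F_1 = 10^(1.43/10) = 1.390, G_1 = 10^(−1.43/10) = 0.7194
  Stage 2: F_2 = 10^(0.721/10) = 1.181, G_2 = 10^(19.5/10) = 89.13
  Stage 3: F_3 = 10^(3.77/10) = 2.382, G_3 = 10^(20.3/10) = 107.2
  Stage 4: F_4 = 10^(4.48/10) = 2.805, G_4 = 10^(12.6/10) = 18.20
Friis cascade:
  F = 1.390 + (1.181 − 1)/0.7194 + (2.382 − 1)/64.12 + (2.805 − 1)/6871 = 1.663
NF = 10 log₁₀(1.663) = 2.21 dB

2.21 dB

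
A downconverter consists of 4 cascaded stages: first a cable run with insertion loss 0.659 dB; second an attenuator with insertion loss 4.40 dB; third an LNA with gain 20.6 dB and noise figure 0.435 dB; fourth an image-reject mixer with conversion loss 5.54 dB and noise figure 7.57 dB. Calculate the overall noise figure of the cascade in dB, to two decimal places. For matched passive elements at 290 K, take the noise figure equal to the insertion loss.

Convert to linear (a loss of L dB is a gain of −L dB): F_i = 10^(NF_i/10), G_i = 10^(G_i,dB/10)
  Stage 1: F_1 = 10^(0.659/10) = 1.164, G_1 = 10^(−0.659/10) = 0.8592
  Stage 2: F_2 = 10^(4.40/10) = 2.754, G_2 = 10^(−4.40/10) = 0.3631
  Stage 3: F_3 = 10^(0.435/10) = 1.105, G_3 = 10^(20.6/10) = 114.8
  Stage 4: F_4 = 10^(7.57/10) = 5.715, G_4 = 10^(−5.54/10) = 0.2793
Friis cascade:
  F = 1.164 + (2.754 − 1)/0.8592 + (1.105 − 1)/0.3120 + (5.715 − 1)/35.82 = 3.675
NF = 10 log₁₀(3.675) = 5.65 dB

5.65 dB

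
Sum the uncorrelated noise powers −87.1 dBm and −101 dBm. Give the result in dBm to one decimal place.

Convert to linear, add, convert back:
P₁ = 1.95×10⁻¹² W, P₂ = 7.94×10⁻¹⁴ W
P_tot = 2.03×10⁻¹² W → 10 log₁₀(P_tot / 10⁻³) = −86.9 dBm

−86.9 dBm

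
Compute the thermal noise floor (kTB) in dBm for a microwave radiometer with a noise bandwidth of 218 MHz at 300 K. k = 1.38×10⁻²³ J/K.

P_n = kTB = 1.38×10⁻²³ × 300 × 2.18×10⁸ = 9.03×10⁻¹³ W
In dBm: 10 log₁₀(9.03×10⁻¹³ / 10⁻³) = −90.4 dBm

−90.4 dBm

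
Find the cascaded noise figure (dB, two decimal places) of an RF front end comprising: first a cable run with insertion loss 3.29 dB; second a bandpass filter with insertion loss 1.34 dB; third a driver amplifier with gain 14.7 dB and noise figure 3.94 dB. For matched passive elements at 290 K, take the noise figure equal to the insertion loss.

Convert to linear (a loss of L dB is a gain of −L dB): F_i = 10^(NF_i/10), G_i = 10^(G_i,dB/10)
  Stage 1: F_1 = 10^(3.29/10) = 2.133, G_1 = 10^(−3.29/10) = 0.4688
  Stage 2: F_2 = 10^(1.34/10) = 1.361, G_2 = 10^(−1.34/10) = 0.7345
  Stage 3: F_3 = 10^(3.94/10) = 2.477, G_3 = 10^(14.7/10) = 29.51
Friis cascade:
  F = 2.133 + (1.361 − 1)/0.4688 + (2.477 − 1)/0.3443 = 7.194
NF = 10 log₁₀(7.194) = 8.57 dB

8.57 dB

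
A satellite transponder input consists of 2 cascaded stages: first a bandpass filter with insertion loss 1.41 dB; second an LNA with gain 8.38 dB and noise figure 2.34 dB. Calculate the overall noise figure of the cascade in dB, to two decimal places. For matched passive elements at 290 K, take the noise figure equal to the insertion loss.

3.75 dB

Convert to linear (a loss of L dB is a gain of −L dB): F_i = 10^(NF_i/10), G_i = 10^(G_i,dB/10)
  Stage 1: F_1 = 10^(1.41/10) = 1.384, G_1 = 10^(−1.41/10) = 0.7228
  Stage 2: F_2 = 10^(2.34/10) = 1.714, G_2 = 10^(8.38/10) = 6.887
Friis cascade:
  F = 1.384 + (1.714 − 1)/0.7228 = 2.371
NF = 10 log₁₀(2.371) = 3.75 dB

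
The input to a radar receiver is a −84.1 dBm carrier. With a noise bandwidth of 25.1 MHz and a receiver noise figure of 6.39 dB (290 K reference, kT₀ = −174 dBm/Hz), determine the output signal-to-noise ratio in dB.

9.5 dB

Noise floor: N = −174 + 10 log₁₀(B) + NF
10 log₁₀(2.51×10⁷) = 74 dB
N = −174 + 74 + 6.39 = −93.61 dBm
SNR = P_sig − N = −84.1 − (−93.61) = 9.51 dB → 9.5 dB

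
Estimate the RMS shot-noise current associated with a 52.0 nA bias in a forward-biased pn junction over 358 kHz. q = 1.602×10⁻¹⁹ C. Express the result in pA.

I_n = √(2qI·B)
2qI·B = 2 × 1.602×10⁻¹⁹ × 5.20×10⁻⁸ × 3.58×10⁵ = 5.96×10⁻²¹ A²
I_n = √(5.96×10⁻²¹) = 7.72×10⁻¹¹ A = 77.2 pA

77.2 pA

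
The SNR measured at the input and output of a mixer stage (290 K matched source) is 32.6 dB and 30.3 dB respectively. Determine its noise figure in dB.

2.3 dB

NF (dB) = SNR_in(dB) − SNR_out(dB) when the source is at T₀
NF = 32.6 − 30.3 = 2.3 dB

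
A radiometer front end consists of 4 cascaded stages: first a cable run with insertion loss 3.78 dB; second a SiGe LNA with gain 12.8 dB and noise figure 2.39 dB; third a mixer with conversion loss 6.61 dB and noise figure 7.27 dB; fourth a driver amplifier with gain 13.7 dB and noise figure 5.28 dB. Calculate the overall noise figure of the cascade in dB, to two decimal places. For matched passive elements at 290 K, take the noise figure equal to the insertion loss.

7.81 dB

Convert to linear (a loss of L dB is a gain of −L dB): F_i = 10^(NF_i/10), G_i = 10^(G_i,dB/10)
  Stage 1: F_1 = 10^(3.78/10) = 2.388, G_1 = 10^(−3.78/10) = 0.4188
  Stage 2: F_2 = 10^(2.39/10) = 1.734, G_2 = 10^(12.8/10) = 19.05
  Stage 3: F_3 = 10^(7.27/10) = 5.333, G_3 = 10^(−6.61/10) = 0.2183
  Stage 4: F_4 = 10^(5.28/10) = 3.373, G_4 = 10^(13.7/10) = 23.44
Friis cascade:
  F = 2.388 + (1.734 − 1)/0.4188 + (5.333 − 1)/7.980 + (3.373 − 1)/1.742 = 6.045
NF = 10 log₁₀(6.045) = 7.81 dB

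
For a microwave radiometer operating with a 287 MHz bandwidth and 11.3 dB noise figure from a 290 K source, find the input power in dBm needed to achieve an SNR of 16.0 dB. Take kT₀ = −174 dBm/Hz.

−62.1 dBm

Sensitivity = −174 + 10 log₁₀(B) + NF + SNR_min
= −174 + 84.58 + 11.3 + 16.0
= −62.12 dBm → −62.1 dBm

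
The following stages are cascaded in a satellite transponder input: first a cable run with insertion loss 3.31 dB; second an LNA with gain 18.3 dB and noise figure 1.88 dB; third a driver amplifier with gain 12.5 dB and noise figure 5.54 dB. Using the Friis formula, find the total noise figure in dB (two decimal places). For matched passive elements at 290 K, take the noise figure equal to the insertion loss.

5.30 dB

Convert to linear (a loss of L dB is a gain of −L dB): F_i = 10^(NF_i/10), G_i = 10^(G_i,dB/10)
  Stage 1: F_1 = 10^(3.31/10) = 2.143, G_1 = 10^(−3.31/10) = 0.4667
  Stage 2: F_2 = 10^(1.88/10) = 1.542, G_2 = 10^(18.3/10) = 67.61
  Stage 3: F_3 = 10^(5.54/10) = 3.581, G_3 = 10^(12.5/10) = 17.78
Friis cascade:
  F = 2.143 + (1.542 − 1)/0.4667 + (3.581 − 1)/31.55 = 3.386
NF = 10 log₁₀(3.386) = 5.30 dB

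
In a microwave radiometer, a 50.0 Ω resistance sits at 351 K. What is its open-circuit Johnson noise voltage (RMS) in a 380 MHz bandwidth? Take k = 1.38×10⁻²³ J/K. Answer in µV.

V_n = √(4kTRB)
4kTRB = 4 × 1.38×10⁻²³ × 351 × 5.00×10¹ × 3.80×10⁸ = 3.68×10⁻¹⁰ V²
V_n = √(3.68×10⁻¹⁰) = 1.92×10⁻⁵ V = 19.2 µV

19.2 µV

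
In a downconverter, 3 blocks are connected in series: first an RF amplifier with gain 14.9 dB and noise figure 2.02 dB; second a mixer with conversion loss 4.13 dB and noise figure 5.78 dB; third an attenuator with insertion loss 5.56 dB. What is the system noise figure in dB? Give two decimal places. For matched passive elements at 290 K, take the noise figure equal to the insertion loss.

2.79 dB

Convert to linear (a loss of L dB is a gain of −L dB): F_i = 10^(NF_i/10), G_i = 10^(G_i,dB/10)
  Stage 1: F_1 = 10^(2.02/10) = 1.592, G_1 = 10^(14.9/10) = 30.90
  Stage 2: F_2 = 10^(5.78/10) = 3.784, G_2 = 10^(−4.13/10) = 0.3864
  Stage 3: F_3 = 10^(5.56/10) = 3.597, G_3 = 10^(−5.56/10) = 0.2780
Friis cascade:
  F = 1.592 + (3.784 − 1)/30.90 + (3.597 − 1)/11.94 = 1.900
NF = 10 log₁₀(1.900) = 2.79 dB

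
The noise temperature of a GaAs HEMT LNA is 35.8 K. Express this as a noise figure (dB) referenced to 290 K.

F = 1 + T_e/T₀ = 1 + 35.8/290 = 1.12345
NF = 10 log₁₀(1.12345) = 0.506 dB

0.506 dB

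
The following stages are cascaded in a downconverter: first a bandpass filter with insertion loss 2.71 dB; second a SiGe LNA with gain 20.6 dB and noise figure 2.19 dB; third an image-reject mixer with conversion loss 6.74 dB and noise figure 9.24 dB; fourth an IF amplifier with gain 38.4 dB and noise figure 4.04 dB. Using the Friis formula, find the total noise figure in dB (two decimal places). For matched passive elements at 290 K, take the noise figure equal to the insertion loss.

Convert to linear (a loss of L dB is a gain of −L dB): F_i = 10^(NF_i/10), G_i = 10^(G_i,dB/10)
  Stage 1: F_1 = 10^(2.71/10) = 1.866, G_1 = 10^(−2.71/10) = 0.5358
  Stage 2: F_2 = 10^(2.19/10) = 1.656, G_2 = 10^(20.6/10) = 114.8
  Stage 3: F_3 = 10^(9.24/10) = 8.395, G_3 = 10^(−6.74/10) = 0.2118
  Stage 4: F_4 = 10^(4.04/10) = 2.535, G_4 = 10^(38.4/10) = 6918
Friis cascade:
  F = 1.866 + (1.656 − 1)/0.5358 + (8.395 − 1)/61.52 + (2.535 − 1)/13.03 = 3.328
NF = 10 log₁₀(3.328) = 5.22 dB

5.22 dB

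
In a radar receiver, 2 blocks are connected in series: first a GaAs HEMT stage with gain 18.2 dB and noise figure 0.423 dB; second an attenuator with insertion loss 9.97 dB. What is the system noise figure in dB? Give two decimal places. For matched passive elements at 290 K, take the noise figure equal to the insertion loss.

0.93 dB

Convert to linear (a loss of L dB is a gain of −L dB): F_i = 10^(NF_i/10), G_i = 10^(G_i,dB/10)
  Stage 1: F_1 = 10^(0.423/10) = 1.102, G_1 = 10^(18.2/10) = 66.07
  Stage 2: F_2 = 10^(9.97/10) = 9.931, G_2 = 10^(−9.97/10) = 0.1007
Friis cascade:
  F = 1.102 + (9.931 − 1)/66.07 = 1.237
NF = 10 log₁₀(1.237) = 0.93 dB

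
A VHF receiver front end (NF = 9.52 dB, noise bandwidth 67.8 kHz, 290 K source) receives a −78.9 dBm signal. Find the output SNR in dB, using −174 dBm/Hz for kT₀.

Noise floor: N = −174 + 10 log₁₀(B) + NF
10 log₁₀(6.78×10⁴) = 48.31 dB
N = −174 + 48.31 + 9.52 = −116.17 dBm
SNR = P_sig − N = −78.9 − (−116.17) = 37.27 dB → 37.3 dB

37.3 dB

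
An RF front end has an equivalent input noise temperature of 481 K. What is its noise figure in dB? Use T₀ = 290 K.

F = 1 + T_e/T₀ = 1 + 481/290 = 2.65862
NF = 10 log₁₀(2.65862) = 4.25 dB

4.25 dB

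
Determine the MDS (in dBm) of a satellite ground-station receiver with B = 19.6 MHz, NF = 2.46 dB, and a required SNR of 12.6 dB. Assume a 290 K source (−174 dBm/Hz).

Sensitivity = −174 + 10 log₁₀(B) + NF + SNR_min
= −174 + 72.92 + 2.46 + 12.6
= −86.02 dBm → −86.0 dBm

−86.0 dBm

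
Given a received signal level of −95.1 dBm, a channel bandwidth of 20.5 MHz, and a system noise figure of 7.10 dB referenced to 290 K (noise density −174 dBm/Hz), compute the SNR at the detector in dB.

Noise floor: N = −174 + 10 log₁₀(B) + NF
10 log₁₀(2.05×10⁷) = 73.12 dB
N = −174 + 73.12 + 7.10 = −93.78 dBm
SNR = P_sig − N = −95.1 − (−93.78) = −1.32 dB → −1.3 dB

−1.3 dB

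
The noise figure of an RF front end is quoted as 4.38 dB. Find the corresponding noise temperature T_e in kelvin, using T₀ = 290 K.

505 K

F = 10^(4.38/10) = 2.74157
T_e = (F − 1)·T₀ = (2.74157 − 1) × 290 = 505 K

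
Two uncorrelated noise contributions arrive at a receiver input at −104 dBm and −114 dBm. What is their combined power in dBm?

−103.6 dBm

Convert to linear, add, convert back:
P₁ = 3.98×10⁻¹⁴ W, P₂ = 3.98×10⁻¹⁵ W
P_tot = 4.38×10⁻¹⁴ W → 10 log₁₀(P_tot / 10⁻³) = −103.6 dBm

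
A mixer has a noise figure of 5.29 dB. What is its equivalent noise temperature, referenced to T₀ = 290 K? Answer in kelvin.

690 K

F = 10^(5.29/10) = 3.38065
T_e = (F − 1)·T₀ = (3.38065 − 1) × 290 = 690 K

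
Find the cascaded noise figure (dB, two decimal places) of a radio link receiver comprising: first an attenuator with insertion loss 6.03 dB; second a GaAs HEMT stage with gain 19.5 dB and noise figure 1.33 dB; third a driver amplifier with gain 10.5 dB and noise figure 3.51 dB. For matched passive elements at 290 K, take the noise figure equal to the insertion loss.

Convert to linear (a loss of L dB is a gain of −L dB): F_i = 10^(NF_i/10), G_i = 10^(G_i,dB/10)
  Stage 1: F_1 = 10^(6.03/10) = 4.009, G_1 = 10^(−6.03/10) = 0.2495
  Stage 2: F_2 = 10^(1.33/10) = 1.358, G_2 = 10^(19.5/10) = 89.13
  Stage 3: F_3 = 10^(3.51/10) = 2.244, G_3 = 10^(10.5/10) = 11.22
Friis cascade:
  F = 4.009 + (1.358 − 1)/0.2495 + (2.244 − 1)/22.23 = 5.501
NF = 10 log₁₀(5.501) = 7.40 dB

7.40 dB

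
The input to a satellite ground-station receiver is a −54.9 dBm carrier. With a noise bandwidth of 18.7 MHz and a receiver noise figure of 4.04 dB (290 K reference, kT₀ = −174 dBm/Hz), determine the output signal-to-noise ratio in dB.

42.3 dB

Noise floor: N = −174 + 10 log₁₀(B) + NF
10 log₁₀(1.87×10⁷) = 72.72 dB
N = −174 + 72.72 + 4.04 = −97.24 dBm
SNR = P_sig − N = −54.9 − (−97.24) = 42.34 dB → 42.3 dB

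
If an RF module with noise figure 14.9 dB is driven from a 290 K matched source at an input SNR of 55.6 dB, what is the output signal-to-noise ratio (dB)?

40.7 dB

By definition F = SNR_in/SNR_out, so in dB: SNR_out = SNR_in − NF
SNR_out = 55.6 − 14.9 = 40.7 dB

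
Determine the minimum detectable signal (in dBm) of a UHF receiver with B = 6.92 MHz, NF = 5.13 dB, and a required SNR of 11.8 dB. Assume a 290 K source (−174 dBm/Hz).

Sensitivity = −174 + 10 log₁₀(B) + NF + SNR_min
= −174 + 68.4 + 5.13 + 11.8
= −88.67 dBm → −88.7 dBm

−88.7 dBm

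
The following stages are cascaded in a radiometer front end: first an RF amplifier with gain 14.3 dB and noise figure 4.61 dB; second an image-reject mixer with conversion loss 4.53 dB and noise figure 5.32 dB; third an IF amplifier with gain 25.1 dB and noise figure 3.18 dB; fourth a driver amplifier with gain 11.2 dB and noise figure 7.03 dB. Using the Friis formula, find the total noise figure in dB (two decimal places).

4.91 dB

Convert to linear (a loss of L dB is a gain of −L dB): F_i = 10^(NF_i/10), G_i = 10^(G_i,dB/10)
  Stage 1: F_1 = 10^(4.61/10) = 2.891, G_1 = 10^(14.3/10) = 26.92
  Stage 2: F_2 = 10^(5.32/10) = 3.404, G_2 = 10^(−4.53/10) = 0.3524
  Stage 3: F_3 = 10^(3.18/10) = 2.080, G_3 = 10^(25.1/10) = 323.6
  Stage 4: F_4 = 10^(7.03/10) = 5.047, G_4 = 10^(11.2/10) = 13.18
Friis cascade:
  F = 2.891 + (3.404 − 1)/26.92 + (2.080 − 1)/9.484 + (5.047 − 1)/3069 = 3.095
NF = 10 log₁₀(3.095) = 4.91 dB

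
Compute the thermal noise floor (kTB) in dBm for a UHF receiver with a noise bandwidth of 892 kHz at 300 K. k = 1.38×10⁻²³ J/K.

P_n = kTB = 1.38×10⁻²³ × 300 × 8.92×10⁵ = 3.69×10⁻¹⁵ W
In dBm: 10 log₁₀(3.69×10⁻¹⁵ / 10⁻³) = −114.3 dBm

−114.3 dBm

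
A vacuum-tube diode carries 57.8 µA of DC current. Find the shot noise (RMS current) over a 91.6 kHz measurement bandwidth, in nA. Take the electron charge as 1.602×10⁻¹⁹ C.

1.30 nA

I_n = √(2qI·B)
2qI·B = 2 × 1.602×10⁻¹⁹ × 5.78×10⁻⁵ × 9.16×10⁴ = 1.70×10⁻¹⁸ A²
I_n = √(1.70×10⁻¹⁸) = 1.30×10⁻⁹ A = 1.30 nA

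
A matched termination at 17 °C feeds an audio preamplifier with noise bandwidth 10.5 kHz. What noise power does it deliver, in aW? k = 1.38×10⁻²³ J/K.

T = 17 °C + 273.15 = 290.15 K
P_n = kTB = 1.38×10⁻²³ × 290.15 × 1.05×10⁴ = 4.20×10⁻¹⁷ W = 42.0 aW

42.0 aW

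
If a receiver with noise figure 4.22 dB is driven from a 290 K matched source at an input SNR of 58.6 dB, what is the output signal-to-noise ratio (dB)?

By definition F = SNR_in/SNR_out, so in dB: SNR_out = SNR_in − NF
SNR_out = 58.6 − 4.22 = 54.38 dB

54.38 dB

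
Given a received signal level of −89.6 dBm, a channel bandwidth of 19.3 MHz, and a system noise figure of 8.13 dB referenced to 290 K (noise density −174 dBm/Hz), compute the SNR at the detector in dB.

Noise floor: N = −174 + 10 log₁₀(B) + NF
10 log₁₀(1.93×10⁷) = 72.86 dB
N = −174 + 72.86 + 8.13 = −93.01 dBm
SNR = P_sig − N = −89.6 − (−93.01) = 3.41 dB → 3.4 dB

3.4 dB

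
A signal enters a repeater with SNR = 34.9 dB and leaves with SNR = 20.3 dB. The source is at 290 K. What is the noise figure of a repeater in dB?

NF (dB) = SNR_in(dB) − SNR_out(dB) when the source is at T₀
NF = 34.9 − 20.3 = 14.6 dB

14.6 dB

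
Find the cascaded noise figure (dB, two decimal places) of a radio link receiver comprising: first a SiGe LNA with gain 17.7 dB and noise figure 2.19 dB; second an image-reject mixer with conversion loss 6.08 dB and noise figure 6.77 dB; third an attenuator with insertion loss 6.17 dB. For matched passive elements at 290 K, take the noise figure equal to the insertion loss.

Convert to linear (a loss of L dB is a gain of −L dB): F_i = 10^(NF_i/10), G_i = 10^(G_i,dB/10)
  Stage 1: F_1 = 10^(2.19/10) = 1.656, G_1 = 10^(17.7/10) = 58.88
  Stage 2: F_2 = 10^(6.77/10) = 4.753, G_2 = 10^(−6.08/10) = 0.2466
  Stage 3: F_3 = 10^(6.17/10) = 4.140, G_3 = 10^(−6.17/10) = 0.2415
Friis cascade:
  F = 1.656 + (4.753 − 1)/58.88 + (4.140 − 1)/14.52 = 1.936
NF = 10 log₁₀(1.936) = 2.87 dB

2.87 dB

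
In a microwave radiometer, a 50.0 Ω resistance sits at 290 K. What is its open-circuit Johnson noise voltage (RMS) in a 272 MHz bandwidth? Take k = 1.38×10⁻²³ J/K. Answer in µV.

14.8 µV

V_n = √(4kTRB)
4kTRB = 4 × 1.38×10⁻²³ × 290 × 5.00×10¹ × 2.72×10⁸ = 2.18×10⁻¹⁰ V²
V_n = √(2.18×10⁻¹⁰) = 1.48×10⁻⁵ V = 14.8 µV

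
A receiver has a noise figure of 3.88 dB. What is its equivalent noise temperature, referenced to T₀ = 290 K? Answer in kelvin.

419 K

F = 10^(3.88/10) = 2.44343
T_e = (F − 1)·T₀ = (2.44343 − 1) × 290 = 419 K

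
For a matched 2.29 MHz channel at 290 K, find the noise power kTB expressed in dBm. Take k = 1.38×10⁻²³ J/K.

−110.4 dBm

P_n = kTB = 1.38×10⁻²³ × 290 × 2.29×10⁶ = 9.16×10⁻¹⁵ W
In dBm: 10 log₁₀(9.16×10⁻¹⁵ / 10⁻³) = −110.4 dBm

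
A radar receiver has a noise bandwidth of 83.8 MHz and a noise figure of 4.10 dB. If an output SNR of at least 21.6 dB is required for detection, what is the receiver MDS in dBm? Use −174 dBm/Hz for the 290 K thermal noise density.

Sensitivity = −174 + 10 log₁₀(B) + NF + SNR_min
= −174 + 79.23 + 4.10 + 21.6
= −69.07 dBm → −69.1 dBm

−69.1 dBm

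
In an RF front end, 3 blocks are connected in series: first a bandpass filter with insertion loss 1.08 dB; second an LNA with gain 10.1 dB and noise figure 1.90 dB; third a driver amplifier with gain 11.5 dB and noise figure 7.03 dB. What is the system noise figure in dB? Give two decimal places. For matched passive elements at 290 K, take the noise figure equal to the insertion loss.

Convert to linear (a loss of L dB is a gain of −L dB): F_i = 10^(NF_i/10), G_i = 10^(G_i,dB/10)
  Stage 1: F_1 = 10^(1.08/10) = 1.282, G_1 = 10^(−1.08/10) = 0.7798
  Stage 2: F_2 = 10^(1.90/10) = 1.549, G_2 = 10^(10.1/10) = 10.23
  Stage 3: F_3 = 10^(7.03/10) = 5.047, G_3 = 10^(11.5/10) = 14.13
Friis cascade:
  F = 1.282 + (1.549 − 1)/0.7798 + (5.047 − 1)/7.980 = 2.493
NF = 10 log₁₀(2.493) = 3.97 dB

3.97 dB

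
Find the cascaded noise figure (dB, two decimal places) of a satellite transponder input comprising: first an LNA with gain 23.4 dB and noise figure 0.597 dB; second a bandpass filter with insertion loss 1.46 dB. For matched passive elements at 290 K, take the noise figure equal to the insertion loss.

Convert to linear (a loss of L dB is a gain of −L dB): F_i = 10^(NF_i/10), G_i = 10^(G_i,dB/10)
  Stage 1: F_1 = 10^(0.597/10) = 1.147, G_1 = 10^(23.4/10) = 218.8
  Stage 2: F_2 = 10^(1.46/10) = 1.400, G_2 = 10^(−1.46/10) = 0.7145
Friis cascade:
  F = 1.147 + (1.400 − 1)/218.8 = 1.149
NF = 10 log₁₀(1.149) = 0.60 dB

0.60 dB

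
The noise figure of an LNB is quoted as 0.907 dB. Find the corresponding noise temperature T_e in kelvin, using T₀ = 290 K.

F = 10^(0.907/10) = 1.23225
T_e = (F − 1)·T₀ = (1.23225 − 1) × 290 = 67.4 K

67.4 K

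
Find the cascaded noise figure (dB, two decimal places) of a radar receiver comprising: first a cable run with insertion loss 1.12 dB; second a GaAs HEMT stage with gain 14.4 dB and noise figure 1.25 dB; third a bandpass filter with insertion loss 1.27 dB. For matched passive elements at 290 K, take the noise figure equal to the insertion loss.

2.41 dB

Convert to linear (a loss of L dB is a gain of −L dB): F_i = 10^(NF_i/10), G_i = 10^(G_i,dB/10)
  Stage 1: F_1 = 10^(1.12/10) = 1.294, G_1 = 10^(−1.12/10) = 0.7727
  Stage 2: F_2 = 10^(1.25/10) = 1.334, G_2 = 10^(14.4/10) = 27.54
  Stage 3: F_3 = 10^(1.27/10) = 1.340, G_3 = 10^(−1.27/10) = 0.7464
Friis cascade:
  F = 1.294 + (1.334 − 1)/0.7727 + (1.340 − 1)/21.28 = 1.742
NF = 10 log₁₀(1.742) = 2.41 dB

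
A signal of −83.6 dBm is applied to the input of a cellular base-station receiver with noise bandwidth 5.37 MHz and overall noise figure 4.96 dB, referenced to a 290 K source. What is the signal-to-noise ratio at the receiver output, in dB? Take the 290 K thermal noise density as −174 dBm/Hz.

18.1 dB

Noise floor: N = −174 + 10 log₁₀(B) + NF
10 log₁₀(5.37×10⁶) = 67.3 dB
N = −174 + 67.3 + 4.96 = −101.74 dBm
SNR = P_sig − N = −83.6 − (−101.74) = 18.14 dB → 18.1 dB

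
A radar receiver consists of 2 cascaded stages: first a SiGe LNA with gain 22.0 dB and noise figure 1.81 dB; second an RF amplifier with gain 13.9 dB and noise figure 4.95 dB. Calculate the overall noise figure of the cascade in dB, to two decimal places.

Convert to linear (a loss of L dB is a gain of −L dB): F_i = 10^(NF_i/10), G_i = 10^(G_i,dB/10)
  Stage 1: F_1 = 10^(1.81/10) = 1.517, G_1 = 10^(22.0/10) = 158.5
  Stage 2: F_2 = 10^(4.95/10) = 3.126, G_2 = 10^(13.9/10) = 24.55
Friis cascade:
  F = 1.517 + (3.126 − 1)/158.5 = 1.530
NF = 10 log₁₀(1.530) = 1.85 dB

1.85 dB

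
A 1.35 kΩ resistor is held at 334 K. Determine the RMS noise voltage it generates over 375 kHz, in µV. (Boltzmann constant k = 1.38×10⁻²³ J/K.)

3.06 µV

V_n = √(4kTRB)
4kTRB = 4 × 1.38×10⁻²³ × 334 × 1.35×10³ × 3.75×10⁵ = 9.33×10⁻¹² V²
V_n = √(9.33×10⁻¹²) = 3.06×10⁻⁶ V = 3.06 µV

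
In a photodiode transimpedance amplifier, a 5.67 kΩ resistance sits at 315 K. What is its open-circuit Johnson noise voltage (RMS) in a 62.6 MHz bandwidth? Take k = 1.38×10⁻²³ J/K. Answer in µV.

78.6 µV

V_n = √(4kTRB)
4kTRB = 4 × 1.38×10⁻²³ × 315 × 5.67×10³ × 6.26×10⁷ = 6.17×10⁻⁹ V²
V_n = √(6.17×10⁻⁹) = 7.86×10⁻⁵ V = 78.6 µV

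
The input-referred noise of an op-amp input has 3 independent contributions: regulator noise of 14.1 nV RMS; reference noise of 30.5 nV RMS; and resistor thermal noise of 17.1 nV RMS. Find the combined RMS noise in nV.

Uncorrelated sources add in power (mean-square): V_tot = √(ΣV_i²)
V_tot = √[(1.41×10⁻⁸)² + (3.05×10⁻⁸)² + (1.71×10⁻⁸)²] = 3.77×10⁻⁸ V = 37.7 nV

37.7 nV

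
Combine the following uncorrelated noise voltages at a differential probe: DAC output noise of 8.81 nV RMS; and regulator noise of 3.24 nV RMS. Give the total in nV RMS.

Uncorrelated sources add in power (mean-square): V_tot = √(ΣV_i²)
V_tot = √[(8.81×10⁻⁹)² + (3.24×10⁻⁹)²] = 9.39×10⁻⁹ V = 9.39 nV

9.39 nV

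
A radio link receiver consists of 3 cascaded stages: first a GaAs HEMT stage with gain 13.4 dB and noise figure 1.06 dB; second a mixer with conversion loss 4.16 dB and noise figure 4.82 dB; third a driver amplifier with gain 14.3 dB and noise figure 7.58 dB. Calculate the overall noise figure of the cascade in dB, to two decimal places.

2.86 dB

Convert to linear (a loss of L dB is a gain of −L dB): F_i = 10^(NF_i/10), G_i = 10^(G_i,dB/10)
  Stage 1: F_1 = 10^(1.06/10) = 1.276, G_1 = 10^(13.4/10) = 21.88
  Stage 2: F_2 = 10^(4.82/10) = 3.034, G_2 = 10^(−4.16/10) = 0.3837
  Stage 3: F_3 = 10^(7.58/10) = 5.728, G_3 = 10^(14.3/10) = 26.92
Friis cascade:
  F = 1.276 + (3.034 − 1)/21.88 + (5.728 − 1)/8.395 = 1.933
NF = 10 log₁₀(1.933) = 2.86 dB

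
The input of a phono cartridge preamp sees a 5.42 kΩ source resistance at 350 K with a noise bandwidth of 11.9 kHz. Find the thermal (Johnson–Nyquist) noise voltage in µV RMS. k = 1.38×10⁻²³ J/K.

V_n = √(4kTRB)
4kTRB = 4 × 1.38×10⁻²³ × 350 × 5.42×10³ × 1.19×10⁴ = 1.25×10⁻¹² V²
V_n = √(1.25×10⁻¹²) = 1.12×10⁻⁶ V = 1.12 µV

1.12 µV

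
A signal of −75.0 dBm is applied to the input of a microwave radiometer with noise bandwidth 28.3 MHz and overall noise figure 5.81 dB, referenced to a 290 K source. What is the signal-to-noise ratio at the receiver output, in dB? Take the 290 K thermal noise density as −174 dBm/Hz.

Noise floor: N = −174 + 10 log₁₀(B) + NF
10 log₁₀(2.83×10⁷) = 74.52 dB
N = −174 + 74.52 + 5.81 = −93.67 dBm
SNR = P_sig − N = −75.0 − (−93.67) = 18.67 dB → 18.7 dB

18.7 dB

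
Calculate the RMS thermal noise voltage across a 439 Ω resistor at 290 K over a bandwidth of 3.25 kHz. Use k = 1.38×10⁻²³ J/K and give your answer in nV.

V_n = √(4kTRB)
4kTRB = 4 × 1.38×10⁻²³ × 290 × 4.39×10² × 3.25×10³ = 2.28×10⁻¹⁴ V²
V_n = √(2.28×10⁻¹⁴) = 1.51×10⁻⁷ V = 151 nV

151 nV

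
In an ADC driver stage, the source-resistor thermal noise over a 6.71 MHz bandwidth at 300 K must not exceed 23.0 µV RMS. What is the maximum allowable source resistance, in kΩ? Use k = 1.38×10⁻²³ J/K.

Johnson–Nyquist: V_n = √(4kTRB) ⇒ R = V_n² / (4kTB)
4kTB = 4 × 1.38×10⁻²³ × 300 × 6.71×10⁶ = 1.11×10⁻¹³
R = (2.30×10⁻⁵)² / 1.11×10⁻¹³ = 4.76×10³ Ω = 4.76 kΩ

4.76 kΩ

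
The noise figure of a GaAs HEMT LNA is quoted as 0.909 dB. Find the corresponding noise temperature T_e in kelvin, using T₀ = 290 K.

67.5 K

F = 10^(0.909/10) = 1.23282
T_e = (F − 1)·T₀ = (1.23282 − 1) × 290 = 67.5 K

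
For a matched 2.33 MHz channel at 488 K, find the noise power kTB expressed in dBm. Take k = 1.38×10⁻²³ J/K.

−108.0 dBm

P_n = kTB = 1.38×10⁻²³ × 488 × 2.33×10⁶ = 1.57×10⁻¹⁴ W
In dBm: 10 log₁₀(1.57×10⁻¹⁴ / 10⁻³) = −108.0 dBm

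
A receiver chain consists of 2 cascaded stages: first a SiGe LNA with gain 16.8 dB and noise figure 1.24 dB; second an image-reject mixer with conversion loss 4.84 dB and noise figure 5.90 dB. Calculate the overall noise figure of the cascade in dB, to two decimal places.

1.43 dB

Convert to linear (a loss of L dB is a gain of −L dB): F_i = 10^(NF_i/10), G_i = 10^(G_i,dB/10)
  Stage 1: F_1 = 10^(1.24/10) = 1.330, G_1 = 10^(16.8/10) = 47.86
  Stage 2: F_2 = 10^(5.90/10) = 3.890, G_2 = 10^(−4.84/10) = 0.3281
Friis cascade:
  F = 1.330 + (3.890 − 1)/47.86 = 1.391
NF = 10 log₁₀(1.391) = 1.43 dB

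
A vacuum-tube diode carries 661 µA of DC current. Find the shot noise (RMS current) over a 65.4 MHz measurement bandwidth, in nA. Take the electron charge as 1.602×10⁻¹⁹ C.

I_n = √(2qI·B)
2qI·B = 2 × 1.602×10⁻¹⁹ × 6.61×10⁻⁴ × 6.54×10⁷ = 1.39×10⁻¹⁴ A²
I_n = √(1.39×10⁻¹⁴) = 1.18×10⁻⁷ A = 118 nA

118 nA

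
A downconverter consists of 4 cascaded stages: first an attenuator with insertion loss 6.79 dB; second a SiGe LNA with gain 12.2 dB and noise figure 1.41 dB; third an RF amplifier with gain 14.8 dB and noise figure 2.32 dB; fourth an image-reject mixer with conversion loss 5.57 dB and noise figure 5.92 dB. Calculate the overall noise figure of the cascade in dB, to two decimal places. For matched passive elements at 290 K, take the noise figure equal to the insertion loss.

Convert to linear (a loss of L dB is a gain of −L dB): F_i = 10^(NF_i/10), G_i = 10^(G_i,dB/10)
  Stage 1: F_1 = 10^(6.79/10) = 4.775, G_1 = 10^(−6.79/10) = 0.2094
  Stage 2: F_2 = 10^(1.41/10) = 1.384, G_2 = 10^(12.2/10) = 16.60
  Stage 3: F_3 = 10^(2.32/10) = 1.706, G_3 = 10^(14.8/10) = 30.20
  Stage 4: F_4 = 10^(5.92/10) = 3.908, G_4 = 10^(−5.57/10) = 0.2773
Friis cascade:
  F = 4.775 + (1.384 − 1)/0.2094 + (1.706 − 1)/3.475 + (3.908 − 1)/105.0 = 6.838
NF = 10 log₁₀(6.838) = 8.35 dB

8.35 dB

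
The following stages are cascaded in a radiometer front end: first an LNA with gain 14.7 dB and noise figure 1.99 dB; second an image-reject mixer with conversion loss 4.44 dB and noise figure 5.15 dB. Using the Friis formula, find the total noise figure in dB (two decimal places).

2.20 dB

Convert to linear (a loss of L dB is a gain of −L dB): F_i = 10^(NF_i/10), G_i = 10^(G_i,dB/10)
  Stage 1: F_1 = 10^(1.99/10) = 1.581, G_1 = 10^(14.7/10) = 29.51
  Stage 2: F_2 = 10^(5.15/10) = 3.273, G_2 = 10^(−4.44/10) = 0.3597
Friis cascade:
  F = 1.581 + (3.273 − 1)/29.51 = 1.658
NF = 10 log₁₀(1.658) = 2.20 dB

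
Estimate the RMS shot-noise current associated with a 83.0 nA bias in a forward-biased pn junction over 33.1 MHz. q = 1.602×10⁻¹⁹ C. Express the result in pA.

I_n = √(2qI·B)
2qI·B = 2 × 1.602×10⁻¹⁹ × 8.30×10⁻⁸ × 3.31×10⁷ = 8.80×10⁻¹⁹ A²
I_n = √(8.80×10⁻¹⁹) = 9.38×10⁻¹⁰ A = 938 pA

938 pA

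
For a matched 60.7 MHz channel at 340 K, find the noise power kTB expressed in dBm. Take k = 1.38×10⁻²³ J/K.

−95.5 dBm

P_n = kTB = 1.38×10⁻²³ × 340 × 6.07×10⁷ = 2.85×10⁻¹³ W
In dBm: 10 log₁₀(2.85×10⁻¹³ / 10⁻³) = −95.5 dBm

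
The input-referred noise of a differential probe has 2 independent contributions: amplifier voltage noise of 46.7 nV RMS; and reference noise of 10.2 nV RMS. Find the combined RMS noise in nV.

Uncorrelated sources add in power (mean-square): V_tot = √(ΣV_i²)
V_tot = √[(4.67×10⁻⁸)² + (1.02×10⁻⁸)²] = 4.78×10⁻⁸ V = 47.8 nV

47.8 nV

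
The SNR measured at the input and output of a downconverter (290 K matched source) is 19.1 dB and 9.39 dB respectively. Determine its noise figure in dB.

NF (dB) = SNR_in(dB) − SNR_out(dB) when the source is at T₀
NF = 19.1 − 9.39 = 9.71 dB

9.71 dB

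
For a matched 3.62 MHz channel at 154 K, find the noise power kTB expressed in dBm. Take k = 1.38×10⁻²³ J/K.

P_n = kTB = 1.38×10⁻²³ × 154 × 3.62×10⁶ = 7.69×10⁻¹⁵ W
In dBm: 10 log₁₀(7.69×10⁻¹⁵ / 10⁻³) = −111.1 dBm

−111.1 dBm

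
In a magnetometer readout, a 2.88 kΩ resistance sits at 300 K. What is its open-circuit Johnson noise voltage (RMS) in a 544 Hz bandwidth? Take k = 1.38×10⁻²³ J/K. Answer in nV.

161 nV

V_n = √(4kTRB)
4kTRB = 4 × 1.38×10⁻²³ × 300 × 2.88×10³ × 5.44×10² = 2.59×10⁻¹⁴ V²
V_n = √(2.59×10⁻¹⁴) = 1.61×10⁻⁷ V = 161 nV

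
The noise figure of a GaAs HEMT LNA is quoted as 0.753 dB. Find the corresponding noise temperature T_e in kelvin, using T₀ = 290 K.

54.9 K

F = 10^(0.753/10) = 1.18932
T_e = (F − 1)·T₀ = (1.18932 − 1) × 290 = 54.9 K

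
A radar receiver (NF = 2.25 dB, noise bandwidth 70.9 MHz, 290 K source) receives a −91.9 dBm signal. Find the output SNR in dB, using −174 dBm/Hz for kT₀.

Noise floor: N = −174 + 10 log₁₀(B) + NF
10 log₁₀(7.09×10⁷) = 78.51 dB
N = −174 + 78.51 + 2.25 = −93.24 dBm
SNR = P_sig − N = −91.9 − (−93.24) = 1.34 dB → 1.3 dB

1.3 dB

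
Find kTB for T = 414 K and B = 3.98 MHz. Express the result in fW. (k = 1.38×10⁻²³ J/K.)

22.7 fW

P_n = kTB = 1.38×10⁻²³ × 414 × 3.98×10⁶ = 2.27×10⁻¹⁴ W = 22.7 fW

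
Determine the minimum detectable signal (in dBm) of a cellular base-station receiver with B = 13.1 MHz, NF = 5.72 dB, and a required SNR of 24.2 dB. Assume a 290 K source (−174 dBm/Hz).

Sensitivity = −174 + 10 log₁₀(B) + NF + SNR_min
= −174 + 71.17 + 5.72 + 24.2
= −72.91 dBm → −72.9 dBm

−72.9 dBm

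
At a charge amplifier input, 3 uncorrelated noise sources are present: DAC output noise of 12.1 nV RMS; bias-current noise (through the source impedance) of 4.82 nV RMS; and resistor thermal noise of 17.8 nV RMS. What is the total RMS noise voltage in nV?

Uncorrelated sources add in power (mean-square): V_tot = √(ΣV_i²)
V_tot = √[(1.21×10⁻⁸)² + (4.82×10⁻⁹)² + (1.78×10⁻⁸)²] = 2.21×10⁻⁸ V = 22.1 nV

22.1 nV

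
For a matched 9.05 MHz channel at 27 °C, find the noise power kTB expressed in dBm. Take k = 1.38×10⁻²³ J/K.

−104.3 dBm

T = 27 °C + 273.15 = 300.15 K
P_n = kTB = 1.38×10⁻²³ × 300.15 × 9.05×10⁶ = 3.75×10⁻¹⁴ W
In dBm: 10 log₁₀(3.75×10⁻¹⁴ / 10⁻³) = −104.3 dBm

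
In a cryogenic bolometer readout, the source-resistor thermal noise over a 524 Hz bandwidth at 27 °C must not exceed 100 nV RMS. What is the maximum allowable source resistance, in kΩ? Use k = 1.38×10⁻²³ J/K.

T = 27 °C + 273.15 = 300.15 K
Johnson–Nyquist: V_n = √(4kTRB) ⇒ R = V_n² / (4kTB)
4kTB = 4 × 1.38×10⁻²³ × 300.15 × 5.24×10² = 8.68×10⁻¹⁸
R = (1.00×10⁻⁷)² / 8.68×10⁻¹⁸ = 1.15×10³ Ω = 1.15 kΩ

1.15 kΩ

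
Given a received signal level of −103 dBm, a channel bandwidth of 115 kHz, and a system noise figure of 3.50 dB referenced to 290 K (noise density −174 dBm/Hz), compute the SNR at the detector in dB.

16.9 dB

Noise floor: N = −174 + 10 log₁₀(B) + NF
10 log₁₀(1.15×10⁵) = 50.61 dB
N = −174 + 50.61 + 3.50 = −119.89 dBm
SNR = P_sig − N = −103 − (−119.89) = 16.89 dB → 16.9 dB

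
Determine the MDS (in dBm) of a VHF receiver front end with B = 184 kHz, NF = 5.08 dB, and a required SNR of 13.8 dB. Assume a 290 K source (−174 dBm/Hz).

−102.5 dBm

Sensitivity = −174 + 10 log₁₀(B) + NF + SNR_min
= −174 + 52.65 + 5.08 + 13.8
= −102.47 dBm → −102.5 dBm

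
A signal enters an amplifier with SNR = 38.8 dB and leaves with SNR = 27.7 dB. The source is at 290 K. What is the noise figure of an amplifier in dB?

NF (dB) = SNR_in(dB) − SNR_out(dB) when the source is at T₀
NF = 38.8 − 27.7 = 11.1 dB

11.1 dB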